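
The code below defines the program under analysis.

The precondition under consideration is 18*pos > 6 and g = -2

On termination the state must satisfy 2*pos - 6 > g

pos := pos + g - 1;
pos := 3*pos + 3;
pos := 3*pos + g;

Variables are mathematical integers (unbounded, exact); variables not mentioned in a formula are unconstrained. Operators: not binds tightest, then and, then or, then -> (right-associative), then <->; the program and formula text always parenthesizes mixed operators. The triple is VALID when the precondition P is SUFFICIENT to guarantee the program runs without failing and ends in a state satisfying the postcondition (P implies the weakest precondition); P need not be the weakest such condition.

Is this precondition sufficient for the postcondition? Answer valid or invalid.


Working backward. After the program, the postcondition 2*pos - 6 > g must hold; in canonical form it is 2*pos > g + 6.
Before pos := 3*pos + g: g + 6*pos > 6
Before pos := 3*pos + 3: g + 18*pos > -12
Before pos := pos + g - 1: 19*g + 18*pos > 6
The weakest precondition is 19*g + 18*pos > 6.
Check whether 18*pos > 6 and g = -2 implies it.
Countermodel: at the initial state g = -2, pos = 1, the precondition holds but the weakest precondition fails.
Answer: invalid


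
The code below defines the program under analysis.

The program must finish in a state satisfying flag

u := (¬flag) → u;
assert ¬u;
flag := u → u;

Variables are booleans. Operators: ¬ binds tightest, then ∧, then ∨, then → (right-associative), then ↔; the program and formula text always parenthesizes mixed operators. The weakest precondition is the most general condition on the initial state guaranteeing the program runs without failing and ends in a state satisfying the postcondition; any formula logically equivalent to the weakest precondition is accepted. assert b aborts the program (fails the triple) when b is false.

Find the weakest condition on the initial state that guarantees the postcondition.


Working backward. After the program, flag must hold.
Before flag := u → u: true
Before assert ¬u: ¬u
Before u := (¬flag) → u: ¬((¬flag) → u)
Answer: WP = ¬((¬flag) → u)


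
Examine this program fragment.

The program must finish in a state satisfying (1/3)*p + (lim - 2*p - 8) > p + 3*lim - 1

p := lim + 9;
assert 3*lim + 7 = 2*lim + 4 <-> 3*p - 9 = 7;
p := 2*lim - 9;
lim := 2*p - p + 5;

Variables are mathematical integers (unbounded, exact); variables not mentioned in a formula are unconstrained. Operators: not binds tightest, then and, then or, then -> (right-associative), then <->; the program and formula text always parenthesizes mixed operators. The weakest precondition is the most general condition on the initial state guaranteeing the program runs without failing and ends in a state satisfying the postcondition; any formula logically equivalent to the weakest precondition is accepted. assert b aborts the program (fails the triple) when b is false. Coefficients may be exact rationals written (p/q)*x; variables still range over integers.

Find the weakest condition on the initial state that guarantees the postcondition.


Working backward. After the program, the postcondition (1/3)*p + (lim - 2*p - 8) > p + 3*lim - 1 must hold; in canonical form it is 2*lim + (8/3)*p < -7.
Before lim := 2*p - p + 5: (14/3)*p < -17
Before p := 2*lim - 9: (28/3)*lim < 25
Before assert 3*lim + 7 = 2*lim + 4 <-> 3*p - 9 = 7: (lim = -3 <-> 3*p = 16) and (28/3)*lim < 25
Before p := lim + 9: (lim = -3 <-> 3*lim = -11) and (28/3)*lim < 25
Answer: WP = (lim = -3 <-> 3*lim = -11) and (28/3)*lim < 25


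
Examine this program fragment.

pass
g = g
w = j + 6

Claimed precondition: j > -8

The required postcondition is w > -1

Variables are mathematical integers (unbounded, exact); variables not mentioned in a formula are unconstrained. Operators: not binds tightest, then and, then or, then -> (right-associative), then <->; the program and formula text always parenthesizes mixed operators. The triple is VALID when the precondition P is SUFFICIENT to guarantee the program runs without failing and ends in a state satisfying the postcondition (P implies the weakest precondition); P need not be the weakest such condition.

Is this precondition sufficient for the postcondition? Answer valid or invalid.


Working backward. After the program, w > -1 must hold.
Before w := j + 6: j > -7
Before g := g: j > -7
Before skip: j > -7
The weakest precondition is j > -7.
Check whether j > -8 implies it.
Countermodel: at the initial state j = -7, the precondition holds but the weakest precondition fails.
Answer: invalid


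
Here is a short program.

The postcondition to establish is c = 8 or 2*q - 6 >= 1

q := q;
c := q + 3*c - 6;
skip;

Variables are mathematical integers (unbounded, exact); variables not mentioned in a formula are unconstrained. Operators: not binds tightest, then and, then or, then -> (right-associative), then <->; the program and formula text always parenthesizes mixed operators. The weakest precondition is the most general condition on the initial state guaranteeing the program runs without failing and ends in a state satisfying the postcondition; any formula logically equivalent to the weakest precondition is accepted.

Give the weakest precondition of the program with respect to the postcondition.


Working backward. After the program, the postcondition c = 8 or 2*q - 6 >= 1 must hold; in canonical form it is c = 8 or 2*q >= 7.
Before skip: c = 8 or 2*q >= 7
Before c := q + 3*c - 6: 3*c + q = 14 or 2*q >= 7
Before q := q: 3*c + q = 14 or 2*q >= 7
Answer: WP = 3*c + q = 14 or 2*q >= 7


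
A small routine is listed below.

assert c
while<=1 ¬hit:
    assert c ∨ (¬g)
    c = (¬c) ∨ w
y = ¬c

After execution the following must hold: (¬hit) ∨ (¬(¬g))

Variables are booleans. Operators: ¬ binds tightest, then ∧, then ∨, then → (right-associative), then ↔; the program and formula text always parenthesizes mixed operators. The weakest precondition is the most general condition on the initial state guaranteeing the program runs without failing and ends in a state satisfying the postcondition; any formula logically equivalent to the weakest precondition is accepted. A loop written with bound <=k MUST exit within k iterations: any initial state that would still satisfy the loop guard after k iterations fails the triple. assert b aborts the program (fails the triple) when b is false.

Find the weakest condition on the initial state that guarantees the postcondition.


Working backward. After the program, the postcondition (¬hit) ∨ (¬(¬g)) must hold; in canonical form it is (¬hit) ∨ g.
Before y := ¬c: (¬hit) ∨ g
Before the loop (bound <=1), unroll the exhaustion recursion (WP_0 = exit-now case; WP_j = one more guarded iteration, up to j = 1):
  WP_0: hit ∧ ((¬hit) ∨ g)
  WP_1: ((¬hit) → ((c ∨ (¬g)) ∧ hit ∧ ((¬hit) ∨ g))) ∧ (hit → ((¬hit) ∨ g))
So before the loop: ((¬hit) → ((c ∨ (¬g)) ∧ hit ∧ ((¬hit) ∨ g))) ∧ (hit → ((¬hit) ∨ g))
Before assert c: c ∧ ((¬hit) → ((c ∨ (¬g)) ∧ hit ∧ ((¬hit) ∨ g))) ∧ (hit → ((¬hit) ∨ g))
Answer: WP = c ∧ ((¬hit) → ((c ∨ (¬g)) ∧ hit ∧ ((¬hit) ∨ g))) ∧ (hit → ((¬hit) ∨ g))


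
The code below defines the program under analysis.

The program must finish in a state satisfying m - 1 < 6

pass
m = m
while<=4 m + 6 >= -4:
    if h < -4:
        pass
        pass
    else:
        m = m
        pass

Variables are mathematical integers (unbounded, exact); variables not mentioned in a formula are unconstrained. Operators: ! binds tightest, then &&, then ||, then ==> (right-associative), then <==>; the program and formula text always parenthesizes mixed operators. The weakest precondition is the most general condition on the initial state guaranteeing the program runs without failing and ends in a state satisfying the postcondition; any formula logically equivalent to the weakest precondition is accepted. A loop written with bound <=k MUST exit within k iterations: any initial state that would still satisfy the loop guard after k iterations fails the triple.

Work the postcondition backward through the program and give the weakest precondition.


Working backward. After the program, the postcondition m - 1 < 6 must hold; in canonical form it is m < 7.
Before the loop (bound <=4), unroll the exhaustion recursion (WP_0 = exit-now case; WP_j = one more guarded iteration, up to j = 4):
  WP_0: (!(m >= -10)) && m < 7
  WP_1: (m >= -10 ==> ((h < -4 ==> ((!(m >= -10)) && m < 7)) && ((!(h < -4)) ==> ((!(m >= -10)) && m < 7)))) && ((!(m >= -10)) ==> m < 7)
  WP_2: (m >= -10 ==> ((h < -4 ==> ((m >= -10 ==> ((h < -4 ==> ((!(m >= -10)) && m < 7)) && ((!(h < -4)) ==> ((!(m >= -10)) && m < 7)))) && ((!(m >= -10)) ==> m < 7))) && ((!(h < -4)) ==> ((m >= -10 ==> ((h < -4 ==> ((!(m >= -10)) && m < 7)) && ((!(h < -4)) ==> ((!(m >= -10)) && m < 7)))) && ((!(m >= -10)) ==> m < 7))))) && ((!(m >= -10)) ==> m < 7)
  WP_3: (m >= -10 ==> ((h < -4 ==> ((m >= -10 ==> ((h < -4 ==> ((m >= -10 ==> ((h < -4 ==> ((!(m >= -10)) && m < 7)) && ((!(h < -4)) ==> ((!(m >= -10)) && m < 7)))) && ((!(m >= -10)) ==> m < 7))) && ((!(h < -4)) ==> ((m >= -10 ==> ((h < -4 ==> ((!(m >= -10)) && m < 7)) && ((!(h < -4)) ==> ((!(m >= -10)) && m < 7)))) && ((!(m >= -10)) ==> m < 7))))) && ((!(m >= -10)) ==> m < 7))) && ((!(h < -4)) ==> ((m >= -10 ==> ((h < -4 ==> ((m >= -10 ==> ((h < -4 ==> ((!(m >= -10)) && m < 7)) && ((!(h < -4)) ==> ((!(m >= -10)) && m < 7)))) && ((!(m >= -10)) ==> m < 7))) && ((!(h < -4)) ==> ((m >= -10 ==> ((h < -4 ==> ((!(m >= -10)) && m < 7)) && ((!(h < -4)) ==> ((!(m >= -10)) && m < 7)))) && ((!(m >= -10)) ==> m < 7))))) && ((!(m >= -10)) ==> m < 7))))) && ((!(m >= -10)) ==> m < 7)
  WP_4: (m >= -10 ==> ((h < -4 ==> ((m >= -10 ==> ((h < -4 ==> ((m >= -10 ==> ((h < -4 ==> ((m >= -10 ==> ((h < -4 ==> ((!(m >= -10)) && m < 7)) && ((!(h < -4)) ==> ((!(m >= -10)) && m < 7)))) && ((!(m >= -10)) ==> m < 7))) && ((!(h < -4)) ==> ((m >= -10 ==> ((h < -4 ==> ((!(m >= -10)) && m < 7)) && ((!(h < -4)) ==> ((!(m >= -10)) && m < 7)))) && ((!(m >= -10)) ==> m < 7))))) && ((!(m >= -10)) ==> m < 7))) && ((!(h < -4)) ==> ((m >= -10 ==> ((h < -4 ==> ((m >= -10 ==> ((h < -4 ==> ((!(m >= -10)) && m < 7)) && ((!(h < -4)) ==> ((!(m >= -10)) && m < 7)))) && ((!(m >= -10)) ==> m < 7))) && ((!(h < -4)) ==> ((m >= -10 ==> ((h < -4 ==> ((!(m >= -10)) && m < 7)) && ((!(h < -4)) ==> ((!(m >= -10)) && m < 7)))) && ((!(m >= -10)) ==> m < 7))))) && ((!(m >= -10)) ==> m < 7))))) && ((!(m >= -10)) ==> m < 7))) && ((!(h < -4)) ==> ((m >= -10 ==> ((h < -4 ==> ((m >= -10 ==> ((h < -4 ==> ((m >= -10 ==> ((h < -4 ==> ((!(m >= -10)) && m < 7)) && ((!(h < -4)) ==> ((!(m >= -10)) && m < 7)))) && ((!(m >= -10)) ==> m < 7))) && ((!(h < -4)) ==> ((m >= -10 ==> ((h < -4 ==> ((!(m >= -10)) && m < 7)) && ((!(h < -4)) ==> ((!(m >= -10)) && m < 7)))) && ((!(m >= -10)) ==> m < 7))))) && ((!(m >= -10)) ==> m < 7))) && ((!(h < -4)) ==> ((m >= -10 ==> ((h < -4 ==> ((m >= -10 ==> ((h < -4 ==> ((!(m >= -10)) && m < 7)) && ((!(h < -4)) ==> ((!(m >= -10)) && m < 7)))) && ((!(m >= -10)) ==> m < 7))) && ((!(h < -4)) ==> ((m >= -10 ==> ((h < -4 ==> ((!(m >= -10)) && m < 7)) && ((!(h < -4)) ==> ((!(m >= -10)) && m < 7)))) && ((!(m >= -10)) ==> m < 7))))) && ((!(m >= -10)) ==> m < 7))))) && ((!(m >= -10)) ==> m < 7))))) && ((!(m >= -10)) ==> m < 7)
So before the loop: (m >= -10 ==> ((h < -4 ==> ((m >= -10 ==> ((h < -4 ==> ((m >= -10 ==> ((h < -4 ==> ((m >= -10 ==> ((h < -4 ==> ((!(m >= -10)) && m < 7)) && ((!(h < -4)) ==> ((!(m >= -10)) && m < 7)))) && ((!(m >= -10)) ==> m < 7))) && ((!(h < -4)) ==> ((m >= -10 ==> ((h < -4 ==> ((!(m >= -10)) && m < 7)) && ((!(h < -4)) ==> ((!(m >= -10)) && m < 7)))) && ((!(m >= -10)) ==> m < 7))))) && ((!(m >= -10)) ==> m < 7))) && ((!(h < -4)) ==> ((m >= -10 ==> ((h < -4 ==> ((m >= -10 ==> ((h < -4 ==> ((!(m >= -10)) && m < 7)) && ((!(h < -4)) ==> ((!(m >= -10)) && m < 7)))) && ((!(m >= -10)) ==> m < 7))) && ((!(h < -4)) ==> ((m >= -10 ==> ((h < -4 ==> ((!(m >= -10)) && m < 7)) && ((!(h < -4)) ==> ((!(m >= -10)) && m < 7)))) && ((!(m >= -10)) ==> m < 7))))) && ((!(m >= -10)) ==> m < 7))))) && ((!(m >= -10)) ==> m < 7))) && ((!(h < -4)) ==> ((m >= -10 ==> ((h < -4 ==> ((m >= -10 ==> ((h < -4 ==> ((m >= -10 ==> ((h < -4 ==> ((!(m >= -10)) && m < 7)) && ((!(h < -4)) ==> ((!(m >= -10)) && m < 7)))) && ((!(m >= -10)) ==> m < 7))) && ((!(h < -4)) ==> ((m >= -10 ==> ((h < -4 ==> ((!(m >= -10)) && m < 7)) && ((!(h < -4)) ==> ((!(m >= -10)) && m < 7)))) && ((!(m >= -10)) ==> m < 7))))) && ((!(m >= -10)) ==> m < 7))) && ((!(h < -4)) ==> ((m >= -10 ==> ((h < -4 ==> ((m >= -10 ==> ((h < -4 ==> ((!(m >= -10)) && m < 7)) && ((!(h < -4)) ==> ((!(m >= -10)) && m < 7)))) && ((!(m >= -10)) ==> m < 7))) && ((!(h < -4)) ==> ((m >= -10 ==> ((h < -4 ==> ((!(m >= -10)) && m < 7)) && ((!(h < -4)) ==> ((!(m >= -10)) && m < 7)))) && ((!(m >= -10)) ==> m < 7))))) && ((!(m >= -10)) ==> m < 7))))) && ((!(m >= -10)) ==> m < 7))))) && ((!(m >= -10)) ==> m < 7)
Before m := m: (m >= -10 ==> ((h < -4 ==> ((m >= -10 ==> ((h < -4 ==> ((m >= -10 ==> ((h < -4 ==> ((m >= -10 ==> ((h < -4 ==> ((!(m >= -10)) && m < 7)) && ((!(h < -4)) ==> ((!(m >= -10)) && m < 7)))) && ((!(m >= -10)) ==> m < 7))) && ((!(h < -4)) ==> ((m >= -10 ==> ((h < -4 ==> ((!(m >= -10)) && m < 7)) && ((!(h < -4)) ==> ((!(m >= -10)) && m < 7)))) && ((!(m >= -10)) ==> m < 7))))) && ((!(m >= -10)) ==> m < 7))) && ((!(h < -4)) ==> ((m >= -10 ==> ((h < -4 ==> ((m >= -10 ==> ((h < -4 ==> ((!(m >= -10)) && m < 7)) && ((!(h < -4)) ==> ((!(m >= -10)) && m < 7)))) && ((!(m >= -10)) ==> m < 7))) && ((!(h < -4)) ==> ((m >= -10 ==> ((h < -4 ==> ((!(m >= -10)) && m < 7)) && ((!(h < -4)) ==> ((!(m >= -10)) && m < 7)))) && ((!(m >= -10)) ==> m < 7))))) && ((!(m >= -10)) ==> m < 7))))) && ((!(m >= -10)) ==> m < 7))) && ((!(h < -4)) ==> ((m >= -10 ==> ((h < -4 ==> ((m >= -10 ==> ((h < -4 ==> ((m >= -10 ==> ((h < -4 ==> ((!(m >= -10)) && m < 7)) && ((!(h < -4)) ==> ((!(m >= -10)) && m < 7)))) && ((!(m >= -10)) ==> m < 7))) && ((!(h < -4)) ==> ((m >= -10 ==> ((h < -4 ==> ((!(m >= -10)) && m < 7)) && ((!(h < -4)) ==> ((!(m >= -10)) && m < 7)))) && ((!(m >= -10)) ==> m < 7))))) && ((!(m >= -10)) ==> m < 7))) && ((!(h < -4)) ==> ((m >= -10 ==> ((h < -4 ==> ((m >= -10 ==> ((h < -4 ==> ((!(m >= -10)) && m < 7)) && ((!(h < -4)) ==> ((!(m >= -10)) && m < 7)))) && ((!(m >= -10)) ==> m < 7))) && ((!(h < -4)) ==> ((m >= -10 ==> ((h < -4 ==> ((!(m >= -10)) && m < 7)) && ((!(h < -4)) ==> ((!(m >= -10)) && m < 7)))) && ((!(m >= -10)) ==> m < 7))))) && ((!(m >= -10)) ==> m < 7))))) && ((!(m >= -10)) ==> m < 7))))) && ((!(m >= -10)) ==> m < 7)
Before skip: (m >= -10 ==> ((h < -4 ==> ((m >= -10 ==> ((h < -4 ==> ((m >= -10 ==> ((h < -4 ==> ((m >= -10 ==> ((h < -4 ==> ((!(m >= -10)) && m < 7)) && ((!(h < -4)) ==> ((!(m >= -10)) && m < 7)))) && ((!(m >= -10)) ==> m < 7))) && ((!(h < -4)) ==> ((m >= -10 ==> ((h < -4 ==> ((!(m >= -10)) && m < 7)) && ((!(h < -4)) ==> ((!(m >= -10)) && m < 7)))) && ((!(m >= -10)) ==> m < 7))))) && ((!(m >= -10)) ==> m < 7))) && ((!(h < -4)) ==> ((m >= -10 ==> ((h < -4 ==> ((m >= -10 ==> ((h < -4 ==> ((!(m >= -10)) && m < 7)) && ((!(h < -4)) ==> ((!(m >= -10)) && m < 7)))) && ((!(m >= -10)) ==> m < 7))) && ((!(h < -4)) ==> ((m >= -10 ==> ((h < -4 ==> ((!(m >= -10)) && m < 7)) && ((!(h < -4)) ==> ((!(m >= -10)) && m < 7)))) && ((!(m >= -10)) ==> m < 7))))) && ((!(m >= -10)) ==> m < 7))))) && ((!(m >= -10)) ==> m < 7))) && ((!(h < -4)) ==> ((m >= -10 ==> ((h < -4 ==> ((m >= -10 ==> ((h < -4 ==> ((m >= -10 ==> ((h < -4 ==> ((!(m >= -10)) && m < 7)) && ((!(h < -4)) ==> ((!(m >= -10)) && m < 7)))) && ((!(m >= -10)) ==> m < 7))) && ((!(h < -4)) ==> ((m >= -10 ==> ((h < -4 ==> ((!(m >= -10)) && m < 7)) && ((!(h < -4)) ==> ((!(m >= -10)) && m < 7)))) && ((!(m >= -10)) ==> m < 7))))) && ((!(m >= -10)) ==> m < 7))) && ((!(h < -4)) ==> ((m >= -10 ==> ((h < -4 ==> ((m >= -10 ==> ((h < -4 ==> ((!(m >= -10)) && m < 7)) && ((!(h < -4)) ==> ((!(m >= -10)) && m < 7)))) && ((!(m >= -10)) ==> m < 7))) && ((!(h < -4)) ==> ((m >= -10 ==> ((h < -4 ==> ((!(m >= -10)) && m < 7)) && ((!(h < -4)) ==> ((!(m >= -10)) && m < 7)))) && ((!(m >= -10)) ==> m < 7))))) && ((!(m >= -10)) ==> m < 7))))) && ((!(m >= -10)) ==> m < 7))))) && ((!(m >= -10)) ==> m < 7)
Answer: WP = (m >= -10 ==> ((h < -4 ==> ((m >= -10 ==> ((h < -4 ==> ((m >= -10 ==> ((h < -4 ==> ((m >= -10 ==> ((h < -4 ==> ((!(m >= -10)) && m < 7)) && ((!(h < -4)) ==> ((!(m >= -10)) && m < 7)))) && ((!(m >= -10)) ==> m < 7))) && ((!(h < -4)) ==> ((m >= -10 ==> ((h < -4 ==> ((!(m >= -10)) && m < 7)) && ((!(h < -4)) ==> ((!(m >= -10)) && m < 7)))) && ((!(m >= -10)) ==> m < 7))))) && ((!(m >= -10)) ==> m < 7))) && ((!(h < -4)) ==> ((m >= -10 ==> ((h < -4 ==> ((m >= -10 ==> ((h < -4 ==> ((!(m >= -10)) && m < 7)) && ((!(h < -4)) ==> ((!(m >= -10)) && m < 7)))) && ((!(m >= -10)) ==> m < 7))) && ((!(h < -4)) ==> ((m >= -10 ==> ((h < -4 ==> ((!(m >= -10)) && m < 7)) && ((!(h < -4)) ==> ((!(m >= -10)) && m < 7)))) && ((!(m >= -10)) ==> m < 7))))) && ((!(m >= -10)) ==> m < 7))))) && ((!(m >= -10)) ==> m < 7))) && ((!(h < -4)) ==> ((m >= -10 ==> ((h < -4 ==> ((m >= -10 ==> ((h < -4 ==> ((m >= -10 ==> ((h < -4 ==> ((!(m >= -10)) && m < 7)) && ((!(h < -4)) ==> ((!(m >= -10)) && m < 7)))) && ((!(m >= -10)) ==> m < 7))) && ((!(h < -4)) ==> ((m >= -10 ==> ((h < -4 ==> ((!(m >= -10)) && m < 7)) && ((!(h < -4)) ==> ((!(m >= -10)) && m < 7)))) && ((!(m >= -10)) ==> m < 7))))) && ((!(m >= -10)) ==> m < 7))) && ((!(h < -4)) ==> ((m >= -10 ==> ((h < -4 ==> ((m >= -10 ==> ((h < -4 ==> ((!(m >= -10)) && m < 7)) && ((!(h < -4)) ==> ((!(m >= -10)) && m < 7)))) && ((!(m >= -10)) ==> m < 7))) && ((!(h < -4)) ==> ((m >= -10 ==> ((h < -4 ==> ((!(m >= -10)) && m < 7)) && ((!(h < -4)) ==> ((!(m >= -10)) && m < 7)))) && ((!(m >= -10)) ==> m < 7))))) && ((!(m >= -10)) ==> m < 7))))) && ((!(m >= -10)) ==> m < 7))))) && ((!(m >= -10)) ==> m < 7)


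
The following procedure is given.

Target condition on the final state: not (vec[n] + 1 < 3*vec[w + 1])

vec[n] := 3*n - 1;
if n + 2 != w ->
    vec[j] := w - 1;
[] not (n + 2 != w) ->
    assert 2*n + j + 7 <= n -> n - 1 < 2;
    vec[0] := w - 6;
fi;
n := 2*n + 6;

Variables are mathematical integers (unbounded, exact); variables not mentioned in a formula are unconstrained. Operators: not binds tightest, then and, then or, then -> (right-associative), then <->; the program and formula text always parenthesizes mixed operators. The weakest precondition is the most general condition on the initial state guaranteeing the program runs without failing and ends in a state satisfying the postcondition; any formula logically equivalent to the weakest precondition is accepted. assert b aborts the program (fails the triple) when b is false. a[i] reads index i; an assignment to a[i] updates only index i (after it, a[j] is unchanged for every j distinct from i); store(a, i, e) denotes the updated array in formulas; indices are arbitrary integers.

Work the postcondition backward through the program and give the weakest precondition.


Working backward. After the program, the postcondition not (vec[n] + 1 < 3*vec[w + 1]) must hold; in canonical form it is not (vec[n] < 3*vec[w + 1] - 1).
Before n := 2*n + 6: not (vec[2*n + 6] < 3*vec[w + 1] - 1)
Then branch requires not (store(vec, j, w - 1)[2*n + 6] < 3*store(vec, j, w - 1)[w + 1] - 1); else branch requires (j + n <= -7 -> n < 3) and (not (store(vec, 0, w - 6)[2*n + 6] < 3*store(vec, 0, w - 6)[w + 1] - 1)).
Before the if: (n != w - 2 -> (not (store(vec, j, w - 1)[2*n + 6] < 3*store(vec, j, w - 1)[w + 1] - 1))) and ((not (n != w - 2)) -> ((j + n <= -7 -> n < 3) and (not (store(vec, 0, w - 6)[2*n + 6] < 3*store(vec, 0, w - 6)[w + 1] - 1))))
Before vec[n] := 3*n - 1: (n != w - 2 -> (not (store(store(vec, n, 3*n - 1), j, w - 1)[2*n + 6] < 3*store(store(vec, n, 3*n - 1), j, w - 1)[w + 1] - 1))) and ((not (n != w - 2)) -> ((j + n <= -7 -> n < 3) and (not (store(store(vec, n, 3*n - 1), 0, w - 6)[2*n + 6] < 3*store(store(vec, n, 3*n - 1), 0, w - 6)[w + 1] - 1))))
Answer: WP = (n != w - 2 -> (not (store(store(vec, n, 3*n - 1), j, w - 1)[2*n + 6] < 3*store(store(vec, n, 3*n - 1), j, w - 1)[w + 1] - 1))) and ((not (n != w - 2)) -> ((j + n <= -7 -> n < 3) and (not (store(store(vec, n, 3*n - 1), 0, w - 6)[2*n + 6] < 3*store(store(vec, n, 3*n - 1), 0, w - 6)[w + 1] - 1))))


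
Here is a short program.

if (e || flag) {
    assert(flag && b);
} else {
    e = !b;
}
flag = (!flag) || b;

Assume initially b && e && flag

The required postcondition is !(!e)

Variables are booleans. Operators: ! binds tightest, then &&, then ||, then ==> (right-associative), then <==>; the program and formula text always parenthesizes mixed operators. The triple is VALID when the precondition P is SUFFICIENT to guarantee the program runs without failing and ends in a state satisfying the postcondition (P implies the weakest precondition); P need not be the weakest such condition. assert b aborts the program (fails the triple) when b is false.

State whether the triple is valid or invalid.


Working backward. After the program, the postcondition !(!e) must hold; in canonical form it is e.
Before flag := (!flag) || b: e
Then branch requires flag && b && e; else branch requires !b.
Before the if: ((e || flag) ==> (flag && b && e)) && ((!(e || flag)) ==> (!b))
The weakest precondition is ((e || flag) ==> (flag && b && e)) && ((!(e || flag)) ==> (!b)).
Check whether b && e && flag implies it.
Every state satisfying the precondition satisfies the weakest precondition: the implication holds.
Answer: valid


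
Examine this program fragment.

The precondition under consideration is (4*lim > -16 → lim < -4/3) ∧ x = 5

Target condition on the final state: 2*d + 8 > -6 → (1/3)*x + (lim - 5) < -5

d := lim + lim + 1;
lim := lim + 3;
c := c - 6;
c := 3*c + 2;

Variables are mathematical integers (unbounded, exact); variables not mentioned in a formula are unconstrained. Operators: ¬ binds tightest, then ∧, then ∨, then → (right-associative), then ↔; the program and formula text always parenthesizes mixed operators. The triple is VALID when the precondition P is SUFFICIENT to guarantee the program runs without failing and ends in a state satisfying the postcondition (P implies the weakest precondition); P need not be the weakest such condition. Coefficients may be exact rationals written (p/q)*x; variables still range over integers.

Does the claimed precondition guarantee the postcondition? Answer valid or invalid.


Working backward. After the program, the postcondition 2*d + 8 > -6 → (1/3)*x + (lim - 5) < -5 must hold; in canonical form it is 2*d > -14 → lim + (1/3)*x < 0.
Before c := 3*c + 2: 2*d > -14 → lim + (1/3)*x < 0
Before c := c - 6: 2*d > -14 → lim + (1/3)*x < 0
Before lim := lim + 3: 2*d > -14 → lim + (1/3)*x < -3
Before d := lim + lim + 1: 4*lim > -16 → lim + (1/3)*x < -3
The weakest precondition is 4*lim > -16 → lim + (1/3)*x < -3.
Check whether (4*lim > -16 → lim < -4/3) ∧ x = 5 implies it.
Countermodel: at the initial state lim = -3, x = 5, the precondition holds but the weakest precondition fails.
Answer: invalid


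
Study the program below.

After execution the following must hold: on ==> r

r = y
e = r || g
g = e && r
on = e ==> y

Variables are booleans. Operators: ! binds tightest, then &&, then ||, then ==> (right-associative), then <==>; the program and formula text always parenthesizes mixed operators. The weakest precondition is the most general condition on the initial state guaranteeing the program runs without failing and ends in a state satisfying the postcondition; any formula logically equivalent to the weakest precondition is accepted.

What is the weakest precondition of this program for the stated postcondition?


Working backward. After the program, on ==> r must hold.
Before on := e ==> y: (e ==> y) ==> r
Before g := e && r: (e ==> y) ==> r
Before e := r || g: ((r || g) ==> y) ==> r
Before r := y: ((y || g) ==> y) ==> y
Answer: WP = ((y || g) ==> y) ==> y


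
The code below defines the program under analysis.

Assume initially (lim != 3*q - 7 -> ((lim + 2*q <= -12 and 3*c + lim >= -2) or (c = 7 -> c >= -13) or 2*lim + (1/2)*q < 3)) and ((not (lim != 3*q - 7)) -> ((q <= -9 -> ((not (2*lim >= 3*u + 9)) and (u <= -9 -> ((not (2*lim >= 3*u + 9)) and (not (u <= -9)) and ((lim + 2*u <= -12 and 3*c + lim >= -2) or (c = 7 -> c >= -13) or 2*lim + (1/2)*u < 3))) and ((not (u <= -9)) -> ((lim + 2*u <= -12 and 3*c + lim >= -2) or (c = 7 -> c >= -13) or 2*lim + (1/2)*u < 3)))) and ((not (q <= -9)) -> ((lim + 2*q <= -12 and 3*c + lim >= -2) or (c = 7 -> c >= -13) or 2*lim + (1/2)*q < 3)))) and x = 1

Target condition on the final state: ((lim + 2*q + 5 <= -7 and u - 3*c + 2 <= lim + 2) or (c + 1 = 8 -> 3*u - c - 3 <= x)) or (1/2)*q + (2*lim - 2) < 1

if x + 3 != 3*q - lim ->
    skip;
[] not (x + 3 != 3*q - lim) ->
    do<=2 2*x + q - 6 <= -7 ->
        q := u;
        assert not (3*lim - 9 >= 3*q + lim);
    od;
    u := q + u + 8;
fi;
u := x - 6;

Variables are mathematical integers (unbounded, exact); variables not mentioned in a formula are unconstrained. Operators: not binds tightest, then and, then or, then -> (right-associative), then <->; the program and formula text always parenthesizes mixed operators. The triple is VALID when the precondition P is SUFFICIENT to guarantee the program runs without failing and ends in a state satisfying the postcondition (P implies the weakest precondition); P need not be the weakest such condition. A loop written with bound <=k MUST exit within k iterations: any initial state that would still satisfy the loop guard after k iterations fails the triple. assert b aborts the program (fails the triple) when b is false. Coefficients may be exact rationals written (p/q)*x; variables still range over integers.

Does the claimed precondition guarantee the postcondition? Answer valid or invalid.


Working backward. After the program, the postcondition ((lim + 2*q + 5 <= -7 and u - 3*c + 2 <= lim + 2) or (c + 1 = 8 -> 3*u - c - 3 <= x)) or (1/2)*q + (2*lim - 2) < 1 must hold; in canonical form it is (lim + 2*q <= -12 and u <= 3*c + lim) or (c = 7 -> 3*u <= c + x + 3) or 2*lim + (1/2)*q < 3.
Before u := x - 6: (lim + 2*q <= -12 and x <= 3*c + lim + 6) or (c = 7 -> 2*x <= c + 21) or 2*lim + (1/2)*q < 3
Then branch requires (lim + 2*q <= -12 and x <= 3*c + lim + 6) or (c = 7 -> 2*x <= c + 21) or 2*lim + (1/2)*q < 3; else branch requires (q + 2*x <= -1 -> ((not (2*lim >= 3*u + 9)) and (u + 2*x <= -1 -> ((not (2*lim >= 3*u + 9)) and (not (u + 2*x <= -1)) and ((lim + 2*u <= -12 and x <= 3*c + lim + 6) or (c = 7 -> 2*x <= c + 21) or 2*lim + (1/2)*u < 3))) and ((not (u + 2*x <= -1)) -> ((lim + 2*u <= -12 and x <= 3*c + lim + 6) or (c = 7 -> 2*x <= c + 21) or 2*lim + (1/2)*u < 3)))) and ((not (q + 2*x <= -1)) -> ((lim + 2*q <= -12 and x <= 3*c + lim + 6) or (c = 7 -> 2*x <= c + 21) or 2*lim + (1/2)*q < 3)).
Before the if: (lim + x != 3*q - 3 -> ((lim + 2*q <= -12 and x <= 3*c + lim + 6) or (c = 7 -> 2*x <= c + 21) or 2*lim + (1/2)*q < 3)) and ((not (lim + x != 3*q - 3)) -> ((q + 2*x <= -1 -> ((not (2*lim >= 3*u + 9)) and (u + 2*x <= -1 -> ((not (2*lim >= 3*u + 9)) and (not (u + 2*x <= -1)) and ((lim + 2*u <= -12 and x <= 3*c + lim + 6) or (c = 7 -> 2*x <= c + 21) or 2*lim + (1/2)*u < 3))) and ((not (u + 2*x <= -1)) -> ((lim + 2*u <= -12 and x <= 3*c + lim + 6) or (c = 7 -> 2*x <= c + 21) or 2*lim + (1/2)*u < 3)))) and ((not (q + 2*x <= -1)) -> ((lim + 2*q <= -12 and x <= 3*c + lim + 6) or (c = 7 -> 2*x <= c + 21) or 2*lim + (1/2)*q < 3))))
The weakest precondition is (lim + x != 3*q - 3 -> ((lim + 2*q <= -12 and x <= 3*c + lim + 6) or (c = 7 -> 2*x <= c + 21) or 2*lim + (1/2)*q < 3)) and ((not (lim + x != 3*q - 3)) -> ((q + 2*x <= -1 -> ((not (2*lim >= 3*u + 9)) and (u + 2*x <= -1 -> ((not (2*lim >= 3*u + 9)) and (not (u + 2*x <= -1)) and ((lim + 2*u <= -12 and x <= 3*c + lim + 6) or (c = 7 -> 2*x <= c + 21) or 2*lim + (1/2)*u < 3))) and ((not (u + 2*x <= -1)) -> ((lim + 2*u <= -12 and x <= 3*c + lim + 6) or (c = 7 -> 2*x <= c + 21) or 2*lim + (1/2)*u < 3)))) and ((not (q + 2*x <= -1)) -> ((lim + 2*q <= -12 and x <= 3*c + lim + 6) or (c = 7 -> 2*x <= c + 21) or 2*lim + (1/2)*q < 3)))).
Check whether (lim != 3*q - 7 -> ((lim + 2*q <= -12 and 3*c + lim >= -2) or (c = 7 -> c >= -13) or 2*lim + (1/2)*q < 3)) and ((not (lim != 3*q - 7)) -> ((q <= -9 -> ((not (2*lim >= 3*u + 9)) and (u <= -9 -> ((not (2*lim >= 3*u + 9)) and (not (u <= -9)) and ((lim + 2*u <= -12 and 3*c + lim >= -2) or (c = 7 -> c >= -13) or 2*lim + (1/2)*u < 3))) and ((not (u <= -9)) -> ((lim + 2*u <= -12 and 3*c + lim >= -2) or (c = 7 -> c >= -13) or 2*lim + (1/2)*u < 3)))) and ((not (q <= -9)) -> ((lim + 2*q <= -12 and 3*c + lim >= -2) or (c = 7 -> c >= -13) or 2*lim + (1/2)*q < 3)))) and x = 1 implies it.
Countermodel: at the initial state c = 0, lim = -13, q = -3, u = -3, x = 1, the precondition holds but the weakest precondition fails.
Answer: invalid


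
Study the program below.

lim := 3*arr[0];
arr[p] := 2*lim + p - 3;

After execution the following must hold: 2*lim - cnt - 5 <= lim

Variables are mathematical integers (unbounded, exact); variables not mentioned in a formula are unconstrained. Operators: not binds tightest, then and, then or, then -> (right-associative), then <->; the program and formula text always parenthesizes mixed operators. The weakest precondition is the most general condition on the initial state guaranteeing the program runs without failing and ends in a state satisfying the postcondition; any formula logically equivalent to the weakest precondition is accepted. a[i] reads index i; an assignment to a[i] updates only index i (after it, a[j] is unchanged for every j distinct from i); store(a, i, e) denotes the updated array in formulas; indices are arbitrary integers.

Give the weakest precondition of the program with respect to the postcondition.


Working backward. After the program, the postcondition 2*lim - cnt - 5 <= lim must hold; in canonical form it is lim <= cnt + 5.
Before arr[p] := 2*lim + p - 3: lim <= cnt + 5
Before lim := 3*arr[0]: 3*arr[0] <= cnt + 5
Answer: WP = 3*arr[0] <= cnt + 5


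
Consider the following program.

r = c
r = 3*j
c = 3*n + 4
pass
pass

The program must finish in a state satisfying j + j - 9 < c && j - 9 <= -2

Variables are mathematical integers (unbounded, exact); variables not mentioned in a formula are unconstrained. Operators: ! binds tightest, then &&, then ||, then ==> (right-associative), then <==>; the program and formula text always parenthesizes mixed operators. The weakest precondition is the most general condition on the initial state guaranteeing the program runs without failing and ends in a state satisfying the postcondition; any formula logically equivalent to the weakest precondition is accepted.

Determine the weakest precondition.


Working backward. After the program, the postcondition j + j - 9 < c && j - 9 <= -2 must hold; in canonical form it is 2*j < c + 9 && j <= 7.
Before skip: 2*j < c + 9 && j <= 7
Before skip: 2*j < c + 9 && j <= 7
Before c := 3*n + 4: 2*j < 3*n + 13 && j <= 7
Before r := 3*j: 2*j < 3*n + 13 && j <= 7
Before r := c: 2*j < 3*n + 13 && j <= 7
Answer: WP = 2*j < 3*n + 13 && j <= 7


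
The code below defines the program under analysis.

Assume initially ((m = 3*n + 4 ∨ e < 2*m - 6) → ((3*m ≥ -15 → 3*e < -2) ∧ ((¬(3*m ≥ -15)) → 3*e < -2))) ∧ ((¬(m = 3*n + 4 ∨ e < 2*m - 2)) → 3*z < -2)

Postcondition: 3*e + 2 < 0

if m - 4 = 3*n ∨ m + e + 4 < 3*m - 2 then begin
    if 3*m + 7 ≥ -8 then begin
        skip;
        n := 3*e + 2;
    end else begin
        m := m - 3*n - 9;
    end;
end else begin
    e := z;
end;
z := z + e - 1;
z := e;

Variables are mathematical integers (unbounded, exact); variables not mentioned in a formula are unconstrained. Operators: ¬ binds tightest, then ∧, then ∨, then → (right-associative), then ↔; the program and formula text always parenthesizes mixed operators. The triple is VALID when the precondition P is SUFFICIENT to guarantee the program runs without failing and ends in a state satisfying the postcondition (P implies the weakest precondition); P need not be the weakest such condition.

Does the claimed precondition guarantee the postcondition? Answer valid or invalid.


Working backward. After the program, the postcondition 3*e + 2 < 0 must hold; in canonical form it is 3*e < -2.
Before z := e: 3*e < -2
Before z := z + e - 1: 3*e < -2
Then branch requires (3*m ≥ -15 → 3*e < -2) ∧ ((¬(3*m ≥ -15)) → 3*e < -2); else branch requires 3*z < -2.
Before the if: ((m = 3*n + 4 ∨ e < 2*m - 6) → ((3*m ≥ -15 → 3*e < -2) ∧ ((¬(3*m ≥ -15)) → 3*e < -2))) ∧ ((¬(m = 3*n + 4 ∨ e < 2*m - 6)) → 3*z < -2)
The weakest precondition is ((m = 3*n + 4 ∨ e < 2*m - 6) → ((3*m ≥ -15 → 3*e < -2) ∧ ((¬(3*m ≥ -15)) → 3*e < -2))) ∧ ((¬(m = 3*n + 4 ∨ e < 2*m - 6)) → 3*z < -2).
Check whether ((m = 3*n + 4 ∨ e < 2*m - 6) → ((3*m ≥ -15 → 3*e < -2) ∧ ((¬(3*m ≥ -15)) → 3*e < -2))) ∧ ((¬(m = 3*n + 4 ∨ e < 2*m - 2)) → 3*z < -2) implies it.
Countermodel: at the initial state e = -3, m = 0, n = 0, z = 0, the precondition holds but the weakest precondition fails.
Answer: invalid


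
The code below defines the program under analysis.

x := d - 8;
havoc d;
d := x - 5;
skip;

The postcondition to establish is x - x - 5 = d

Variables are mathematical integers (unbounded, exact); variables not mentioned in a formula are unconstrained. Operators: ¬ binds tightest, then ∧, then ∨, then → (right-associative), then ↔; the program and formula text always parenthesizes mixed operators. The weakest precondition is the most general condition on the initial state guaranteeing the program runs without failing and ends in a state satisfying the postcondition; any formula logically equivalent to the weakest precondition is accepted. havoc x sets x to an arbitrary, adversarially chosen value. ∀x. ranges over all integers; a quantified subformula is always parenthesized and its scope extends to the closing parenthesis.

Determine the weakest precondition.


Working backward. After the program, the postcondition x - x - 5 = d must hold; in canonical form it is d = -5.
Before skip: d = -5
Before d := x - 5: x = 0
Before havoc d: x = 0
Before x := d - 8: d = 8
Answer: WP = d = 8


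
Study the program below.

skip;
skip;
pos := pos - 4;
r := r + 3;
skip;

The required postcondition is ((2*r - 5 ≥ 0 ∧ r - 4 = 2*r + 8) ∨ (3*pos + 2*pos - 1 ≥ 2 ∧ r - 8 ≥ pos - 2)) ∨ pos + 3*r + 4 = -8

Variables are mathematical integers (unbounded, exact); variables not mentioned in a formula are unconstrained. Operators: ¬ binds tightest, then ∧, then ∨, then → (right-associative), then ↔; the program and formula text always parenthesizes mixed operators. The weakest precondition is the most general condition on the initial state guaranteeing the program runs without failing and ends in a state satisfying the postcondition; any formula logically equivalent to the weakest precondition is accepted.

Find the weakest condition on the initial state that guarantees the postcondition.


Working backward. After the program, the postcondition ((2*r - 5 ≥ 0 ∧ r - 4 = 2*r + 8) ∨ (3*pos + 2*pos - 1 ≥ 2 ∧ r - 8 ≥ pos - 2)) ∨ pos + 3*r + 4 = -8 must hold; in canonical form it is (2*r ≥ 5 ∧ r = -12) ∨ (5*pos ≥ 3 ∧ r ≥ pos + 6) ∨ pos + 3*r = -12.
Before skip: (2*r ≥ 5 ∧ r = -12) ∨ (5*pos ≥ 3 ∧ r ≥ pos + 6) ∨ pos + 3*r = -12
Before r := r + 3: (2*r ≥ -1 ∧ r = -15) ∨ (5*pos ≥ 3 ∧ r ≥ pos + 3) ∨ pos + 3*r = -21
Before pos := pos - 4: (2*r ≥ -1 ∧ r = -15) ∨ (5*pos ≥ 23 ∧ r ≥ pos - 1) ∨ pos + 3*r = -17
Before skip: (2*r ≥ -1 ∧ r = -15) ∨ (5*pos ≥ 23 ∧ r ≥ pos - 1) ∨ pos + 3*r = -17
Before skip: (2*r ≥ -1 ∧ r = -15) ∨ (5*pos ≥ 23 ∧ r ≥ pos - 1) ∨ pos + 3*r = -17
Answer: WP = (2*r ≥ -1 ∧ r = -15) ∨ (5*pos ≥ 23 ∧ r ≥ pos - 1) ∨ pos + 3*r = -17


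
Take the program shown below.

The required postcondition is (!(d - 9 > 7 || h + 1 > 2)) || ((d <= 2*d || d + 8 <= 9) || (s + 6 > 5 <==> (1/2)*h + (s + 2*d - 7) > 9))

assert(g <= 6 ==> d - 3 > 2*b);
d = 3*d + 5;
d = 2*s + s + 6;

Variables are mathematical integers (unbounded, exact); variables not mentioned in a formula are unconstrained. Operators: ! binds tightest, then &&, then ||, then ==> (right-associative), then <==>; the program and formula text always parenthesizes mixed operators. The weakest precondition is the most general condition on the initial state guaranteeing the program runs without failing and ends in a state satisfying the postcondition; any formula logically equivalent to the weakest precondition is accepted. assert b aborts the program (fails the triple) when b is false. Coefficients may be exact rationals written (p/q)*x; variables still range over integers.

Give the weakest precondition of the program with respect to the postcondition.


Working backward. After the program, the postcondition (!(d - 9 > 7 || h + 1 > 2)) || ((d <= 2*d || d + 8 <= 9) || (s + 6 > 5 <==> (1/2)*h + (s + 2*d - 7) > 9)) must hold; in canonical form it is (!(d > 16 || h > 1)) || d >= 0 || d <= 1 || (s > -1 <==> 2*d + (1/2)*h + s > 16).
Before d := 2*s + s + 6: (!(3*s > 10 || h > 1)) || 3*s >= -6 || 3*s <= -5 || (s > -1 <==> (1/2)*h + 7*s > 4)
Before d := 3*d + 5: (!(3*s > 10 || h > 1)) || 3*s >= -6 || 3*s <= -5 || (s > -1 <==> (1/2)*h + 7*s > 4)
Before assert g <= 6 ==> d - 3 > 2*b: (g <= 6 ==> d > 2*b + 3) && ((!(3*s > 10 || h > 1)) || 3*s >= -6 || 3*s <= -5 || (s > -1 <==> (1/2)*h + 7*s > 4))
Answer: WP = (g <= 6 ==> d > 2*b + 3) && ((!(3*s > 10 || h > 1)) || 3*s >= -6 || 3*s <= -5 || (s > -1 <==> (1/2)*h + 7*s > 4))


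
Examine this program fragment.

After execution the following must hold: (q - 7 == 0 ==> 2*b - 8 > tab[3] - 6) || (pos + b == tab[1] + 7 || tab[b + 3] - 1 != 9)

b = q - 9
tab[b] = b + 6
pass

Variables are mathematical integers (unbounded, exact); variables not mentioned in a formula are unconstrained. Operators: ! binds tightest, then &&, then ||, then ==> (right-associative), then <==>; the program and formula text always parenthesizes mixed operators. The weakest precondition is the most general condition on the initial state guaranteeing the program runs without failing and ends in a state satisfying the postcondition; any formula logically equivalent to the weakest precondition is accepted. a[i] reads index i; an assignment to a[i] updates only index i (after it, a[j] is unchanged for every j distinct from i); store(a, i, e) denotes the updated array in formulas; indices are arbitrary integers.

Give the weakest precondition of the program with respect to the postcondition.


Working backward. After the program, the postcondition (q - 7 == 0 ==> 2*b - 8 > tab[3] - 6) || (pos + b == tab[1] + 7 || tab[b + 3] - 1 != 9) must hold; in canonical form it is (q == 7 ==> 2*b > tab[3] + 2) || b + pos == tab[1] + 7 || tab[b + 3] != 10.
Before skip: (q == 7 ==> 2*b > tab[3] + 2) || b + pos == tab[1] + 7 || tab[b + 3] != 10
Before tab[b] := b + 6: (q == 7 ==> 2*b > store(tab, b, b + 6)[3] + 2) || b + pos == store(tab, b, b + 6)[1] + 7 || store(tab, b, b + 6)[b + 3] != 10
Before b := q - 9: (q == 7 ==> 2*q > store(tab, q - 9, q - 3)[3] + 20) || pos + q == store(tab, q - 9, q - 3)[1] + 16 || store(tab, q - 9, q - 3)[q - 6] != 10
Answer: WP = (q == 7 ==> 2*q > store(tab, q - 9, q - 3)[3] + 20) || pos + q == store(tab, q - 9, q - 3)[1] + 16 || store(tab, q - 9, q - 3)[q - 6] != 10


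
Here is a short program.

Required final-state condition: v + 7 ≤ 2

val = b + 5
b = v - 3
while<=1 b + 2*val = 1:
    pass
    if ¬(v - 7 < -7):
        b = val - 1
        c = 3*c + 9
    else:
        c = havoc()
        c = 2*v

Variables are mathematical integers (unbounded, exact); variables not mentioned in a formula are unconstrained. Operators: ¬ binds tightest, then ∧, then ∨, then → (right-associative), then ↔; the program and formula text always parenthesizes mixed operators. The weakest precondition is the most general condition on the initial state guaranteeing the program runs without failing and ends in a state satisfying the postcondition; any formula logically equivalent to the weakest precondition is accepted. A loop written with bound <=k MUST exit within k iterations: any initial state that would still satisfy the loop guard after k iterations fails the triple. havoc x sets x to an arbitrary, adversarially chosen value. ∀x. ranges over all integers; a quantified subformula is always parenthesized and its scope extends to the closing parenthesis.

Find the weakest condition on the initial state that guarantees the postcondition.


Working backward. After the program, the postcondition v + 7 ≤ 2 must hold; in canonical form it is v ≤ -5.
Before the loop (bound <=1), unroll the exhaustion recursion (WP_0 = exit-now case; WP_j = one more guarded iteration, up to j = 1):
  WP_0: (¬(b + 2*val = 1)) ∧ v ≤ -5
  WP_1: (b + 2*val = 1 → (((¬(v < 0)) → ((¬(3*val = 2)) ∧ v ≤ -5)) ∧ (v < 0 → ((¬(b + 2*val = 1)) ∧ v ≤ -5)))) ∧ ((¬(b + 2*val = 1)) → v ≤ -5)
So before the loop: (b + 2*val = 1 → (((¬(v < 0)) → ((¬(3*val = 2)) ∧ v ≤ -5)) ∧ (v < 0 → ((¬(b + 2*val = 1)) ∧ v ≤ -5)))) ∧ ((¬(b + 2*val = 1)) → v ≤ -5)
Before b := v - 3: (v + 2*val = 4 → (((¬(v < 0)) → ((¬(3*val = 2)) ∧ v ≤ -5)) ∧ (v < 0 → ((¬(v + 2*val = 4)) ∧ v ≤ -5)))) ∧ ((¬(v + 2*val = 4)) → v ≤ -5)
Before val := b + 5: (2*b + v = -6 → (((¬(v < 0)) → ((¬(3*b = -13)) ∧ v ≤ -5)) ∧ (v < 0 → ((¬(2*b + v = -6)) ∧ v ≤ -5)))) ∧ ((¬(2*b + v = -6)) → v ≤ -5)
Answer: WP = (2*b + v = -6 → (((¬(v < 0)) → ((¬(3*b = -13)) ∧ v ≤ -5)) ∧ (v < 0 → ((¬(2*b + v = -6)) ∧ v ≤ -5)))) ∧ ((¬(2*b + v = -6)) → v ≤ -5)
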